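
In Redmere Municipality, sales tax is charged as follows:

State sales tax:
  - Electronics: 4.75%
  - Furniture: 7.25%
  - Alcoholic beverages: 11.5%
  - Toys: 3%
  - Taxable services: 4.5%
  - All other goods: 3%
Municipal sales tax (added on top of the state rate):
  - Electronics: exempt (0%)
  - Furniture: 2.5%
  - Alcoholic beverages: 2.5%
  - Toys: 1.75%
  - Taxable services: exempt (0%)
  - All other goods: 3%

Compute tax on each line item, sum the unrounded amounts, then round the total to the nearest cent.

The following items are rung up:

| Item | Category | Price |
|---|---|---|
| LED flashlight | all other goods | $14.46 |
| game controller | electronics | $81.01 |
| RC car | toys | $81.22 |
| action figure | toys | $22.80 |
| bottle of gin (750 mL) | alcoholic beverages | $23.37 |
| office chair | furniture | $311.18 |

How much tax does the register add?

$43.27

LED flashlight $14.46: all other goods → 3% + 3% municipal = 6% → $0.8676
Game controller $81.01: electronics → 4.75% + 0% municipal = 4.75% → $3.847975
RC car $81.22: toys → 3% + 1.75% municipal = 4.75% → $3.85795
Action figure $22.80: toys → 3% + 1.75% municipal = 4.75% → $1.083
Bottle of gin (750 mL) $23.37: alcoholic beverages → 11.5% + 2.5% municipal = 14% → $3.2718
Office chair $311.18: furniture → 7.25% + 2.5% municipal = 9.75% → $30.34005
Unrounded tax sum = $43.268375 → $43.27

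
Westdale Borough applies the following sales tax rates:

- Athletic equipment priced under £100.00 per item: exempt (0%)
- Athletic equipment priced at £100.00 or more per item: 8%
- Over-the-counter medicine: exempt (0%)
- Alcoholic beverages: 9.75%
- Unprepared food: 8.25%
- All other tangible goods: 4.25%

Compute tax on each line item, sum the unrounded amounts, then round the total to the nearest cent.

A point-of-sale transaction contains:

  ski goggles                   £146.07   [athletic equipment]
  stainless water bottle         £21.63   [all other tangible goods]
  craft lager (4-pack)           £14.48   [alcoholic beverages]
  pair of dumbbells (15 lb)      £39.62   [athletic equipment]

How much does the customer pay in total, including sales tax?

£235.82

Ski goggles £146.07: athletic equipment, £100.00 or more → 8% → £11.6856
Stainless water bottle £21.63: all other tangible goods → 4.25% → £0.919275
Craft lager (4-pack) £14.48: alcoholic beverages → 9.75% → £1.4118
Pair of dumbbells (15 lb) £39.62: athletic equipment, under £100.00 → 0% → £0.00
Subtotal = £221.80; unrounded tax = £14.016675 → £14.02; total due = £235.82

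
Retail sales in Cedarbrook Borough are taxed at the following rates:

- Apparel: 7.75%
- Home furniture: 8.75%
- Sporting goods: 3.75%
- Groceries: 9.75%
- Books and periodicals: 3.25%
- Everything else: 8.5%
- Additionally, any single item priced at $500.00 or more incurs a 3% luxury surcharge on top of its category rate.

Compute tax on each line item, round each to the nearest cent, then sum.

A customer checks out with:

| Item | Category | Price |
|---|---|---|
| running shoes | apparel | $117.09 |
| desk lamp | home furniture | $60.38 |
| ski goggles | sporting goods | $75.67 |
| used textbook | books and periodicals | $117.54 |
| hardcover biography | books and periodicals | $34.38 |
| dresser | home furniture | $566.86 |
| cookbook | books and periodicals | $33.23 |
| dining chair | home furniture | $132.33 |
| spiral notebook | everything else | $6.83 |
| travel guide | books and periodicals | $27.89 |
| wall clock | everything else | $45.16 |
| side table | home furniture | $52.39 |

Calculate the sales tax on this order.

$111.31

Running shoes $117.09: apparel → 7.75% → $9.07
Desk lamp $60.38: home furniture → 8.75% → $5.28
Ski goggles $75.67: sporting goods → 3.75% → $2.84
Used textbook $117.54: books and periodicals → 3.25% → $3.82
Hardcover biography $34.38: books and periodicals → 3.25% → $1.12
Dresser $566.86: home furniture → 8.75% + 3% surcharge = 11.75% → $66.61
Cookbook $33.23: books and periodicals → 3.25% → $1.08
Dining chair $132.33: home furniture → 8.75% → $11.58
Spiral notebook $6.83: everything else → 8.5% → $0.58
Travel guide $27.89: books and periodicals → 3.25% → $0.91
Wall clock $45.16: everything else → 8.5% → $3.84
Side table $52.39: home furniture → 8.75% → $4.58
Total tax = $9.07 + $5.28 + $2.84 + $3.82 + $1.12 + $66.61 + $1.08 + $11.58 + $0.58 + $0.91 + $3.84 + $4.58 = $111.31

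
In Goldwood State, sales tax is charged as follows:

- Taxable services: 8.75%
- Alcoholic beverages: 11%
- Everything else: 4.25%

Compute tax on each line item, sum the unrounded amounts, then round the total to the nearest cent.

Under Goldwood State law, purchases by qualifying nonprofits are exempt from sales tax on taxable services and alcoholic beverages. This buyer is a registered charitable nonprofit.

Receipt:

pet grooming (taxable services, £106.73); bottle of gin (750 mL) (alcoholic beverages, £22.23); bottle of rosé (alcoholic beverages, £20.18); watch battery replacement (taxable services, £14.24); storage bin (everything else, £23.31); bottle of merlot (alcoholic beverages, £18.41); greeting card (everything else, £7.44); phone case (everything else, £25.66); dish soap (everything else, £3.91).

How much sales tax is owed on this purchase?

£2.56

Pet grooming £106.73: taxable services, buyer-exempt → 0% → £0.00
Bottle of gin (750 mL) £22.23: alcoholic beverages, buyer-exempt → 0% → £0.00
Bottle of rosé £20.18: alcoholic beverages, buyer-exempt → 0% → £0.00
Watch battery replacement £14.24: taxable services, buyer-exempt → 0% → £0.00
Storage bin £23.31: everything else → 4.25% → £0.990675
Bottle of merlot £18.41: alcoholic beverages, buyer-exempt → 0% → £0.00
Greeting card £7.44: everything else → 4.25% → £0.3162
Phone case £25.66: everything else → 4.25% → £1.09055
Dish soap £3.91: everything else → 4.25% → £0.166175
Unrounded tax sum = £2.5636 → £2.56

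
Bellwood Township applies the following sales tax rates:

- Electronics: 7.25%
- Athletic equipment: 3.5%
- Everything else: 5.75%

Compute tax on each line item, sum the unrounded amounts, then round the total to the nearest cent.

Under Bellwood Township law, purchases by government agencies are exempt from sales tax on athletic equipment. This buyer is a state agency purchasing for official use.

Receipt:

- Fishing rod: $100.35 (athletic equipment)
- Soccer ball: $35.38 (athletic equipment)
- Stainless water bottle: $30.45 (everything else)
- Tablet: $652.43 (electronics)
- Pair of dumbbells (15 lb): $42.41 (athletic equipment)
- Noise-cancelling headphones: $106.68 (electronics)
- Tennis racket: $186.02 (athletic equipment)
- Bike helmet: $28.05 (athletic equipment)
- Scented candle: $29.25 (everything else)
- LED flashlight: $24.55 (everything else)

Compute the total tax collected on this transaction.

$59.88

Fishing rod $100.35: athletic equipment, buyer-exempt → 0% → $0.00
Soccer ball $35.38: athletic equipment, buyer-exempt → 0% → $0.00
Stainless water bottle $30.45: everything else → 5.75% → $1.750875
Tablet $652.43: electronics → 7.25% → $47.301175
Pair of dumbbells (15 lb) $42.41: athletic equipment, buyer-exempt → 0% → $0.00
Noise-cancelling headphones $106.68: electronics → 7.25% → $7.7343
Tennis racket $186.02: athletic equipment, buyer-exempt → 0% → $0.00
Bike helmet $28.05: athletic equipment, buyer-exempt → 0% → $0.00
Scented candle $29.25: everything else → 5.75% → $1.681875
LED flashlight $24.55: everything else → 5.75% → $1.411625
Unrounded tax sum = $59.87985 → $59.88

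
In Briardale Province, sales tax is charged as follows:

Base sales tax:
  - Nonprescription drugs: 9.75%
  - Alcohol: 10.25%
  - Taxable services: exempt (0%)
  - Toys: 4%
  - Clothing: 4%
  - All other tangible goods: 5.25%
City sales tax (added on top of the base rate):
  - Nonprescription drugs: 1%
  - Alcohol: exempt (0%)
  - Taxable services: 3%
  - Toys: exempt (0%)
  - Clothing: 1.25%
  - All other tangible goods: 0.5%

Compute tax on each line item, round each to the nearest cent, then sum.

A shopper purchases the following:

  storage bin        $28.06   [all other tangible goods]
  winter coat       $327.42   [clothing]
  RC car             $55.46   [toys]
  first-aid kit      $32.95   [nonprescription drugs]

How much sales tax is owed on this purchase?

Storage bin $28.06: all other tangible goods → 5.25% + 0.5% city = 5.75% → $1.61
Winter coat $327.42: clothing → 4% + 1.25% city = 5.25% → $17.19
RC car $55.46: toys → 4% + 0% city = 4% → $2.22
First-aid kit $32.95: nonprescription drugs → 9.75% + 1% city = 10.75% → $3.54
Total tax = $1.61 + $17.19 + $2.22 + $3.54 = $24.56

$24.56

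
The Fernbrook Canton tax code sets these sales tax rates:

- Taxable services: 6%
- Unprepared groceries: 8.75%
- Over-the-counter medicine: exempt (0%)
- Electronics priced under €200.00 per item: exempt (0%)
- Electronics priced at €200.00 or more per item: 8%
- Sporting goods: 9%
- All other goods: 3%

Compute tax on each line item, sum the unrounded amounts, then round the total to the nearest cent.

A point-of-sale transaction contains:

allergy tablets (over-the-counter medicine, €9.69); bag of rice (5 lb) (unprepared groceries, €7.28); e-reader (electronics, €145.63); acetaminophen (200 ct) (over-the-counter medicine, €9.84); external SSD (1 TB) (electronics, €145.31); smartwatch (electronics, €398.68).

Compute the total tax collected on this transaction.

€32.53

Allergy tablets €9.69: over-the-counter medicine → 0% → €0.00
Bag of rice (5 lb) €7.28: unprepared groceries → 8.75% → €0.637
E-reader €145.63: electronics, under €200.00 → 0% → €0.00
Acetaminophen (200 ct) €9.84: over-the-counter medicine → 0% → €0.00
External SSD (1 TB) €145.31: electronics, under €200.00 → 0% → €0.00
Smartwatch €398.68: electronics, €200.00 or more → 8% → €31.8944
Unrounded tax sum = €32.5314 → €32.53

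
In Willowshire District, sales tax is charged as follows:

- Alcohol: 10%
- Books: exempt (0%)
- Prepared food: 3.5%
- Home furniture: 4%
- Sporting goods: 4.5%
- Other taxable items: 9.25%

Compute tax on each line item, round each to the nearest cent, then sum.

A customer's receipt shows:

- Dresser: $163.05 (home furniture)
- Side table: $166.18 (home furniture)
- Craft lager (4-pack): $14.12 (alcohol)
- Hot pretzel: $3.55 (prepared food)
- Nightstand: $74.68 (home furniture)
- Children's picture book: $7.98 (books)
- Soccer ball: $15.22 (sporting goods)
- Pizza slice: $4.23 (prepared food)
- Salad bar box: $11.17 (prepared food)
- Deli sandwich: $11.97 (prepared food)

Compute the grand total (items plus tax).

$491.48

Dresser $163.05: home furniture → 4% → $6.52
Side table $166.18: home furniture → 4% → $6.65
Craft lager (4-pack) $14.12: alcohol → 10% → $1.41
Hot pretzel $3.55: prepared food → 3.5% → $0.12
Nightstand $74.68: home furniture → 4% → $2.99
Children's picture book $7.98: books → 0% → $0.00
Soccer ball $15.22: sporting goods → 4.5% → $0.68
Pizza slice $4.23: prepared food → 3.5% → $0.15
Salad bar box $11.17: prepared food → 3.5% → $0.39
Deli sandwich $11.97: prepared food → 3.5% → $0.42
Subtotal = $472.15; tax = $19.33; total due = $491.48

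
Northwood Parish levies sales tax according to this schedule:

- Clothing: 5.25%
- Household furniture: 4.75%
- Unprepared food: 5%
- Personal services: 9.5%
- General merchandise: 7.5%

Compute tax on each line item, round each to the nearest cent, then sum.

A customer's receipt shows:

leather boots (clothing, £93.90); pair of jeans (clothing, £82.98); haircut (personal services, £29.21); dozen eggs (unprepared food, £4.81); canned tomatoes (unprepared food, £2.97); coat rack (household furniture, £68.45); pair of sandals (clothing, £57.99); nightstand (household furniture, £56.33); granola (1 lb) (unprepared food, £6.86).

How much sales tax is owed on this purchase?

Leather boots £93.90: clothing → 5.25% → £4.93
Pair of jeans £82.98: clothing → 5.25% → £4.36
Haircut £29.21: personal services → 9.5% → £2.77
Dozen eggs £4.81: unprepared food → 5% → £0.24
Canned tomatoes £2.97: unprepared food → 5% → £0.15
Coat rack £68.45: household furniture → 4.75% → £3.25
Pair of sandals £57.99: clothing → 5.25% → £3.04
Nightstand £56.33: household furniture → 4.75% → £2.68
Granola (1 lb) £6.86: unprepared food → 5% → £0.34
Total tax = £4.93 + £4.36 + £2.77 + £0.24 + £0.15 + £3.25 + £3.04 + £2.68 + £0.34 = £21.76

£21.76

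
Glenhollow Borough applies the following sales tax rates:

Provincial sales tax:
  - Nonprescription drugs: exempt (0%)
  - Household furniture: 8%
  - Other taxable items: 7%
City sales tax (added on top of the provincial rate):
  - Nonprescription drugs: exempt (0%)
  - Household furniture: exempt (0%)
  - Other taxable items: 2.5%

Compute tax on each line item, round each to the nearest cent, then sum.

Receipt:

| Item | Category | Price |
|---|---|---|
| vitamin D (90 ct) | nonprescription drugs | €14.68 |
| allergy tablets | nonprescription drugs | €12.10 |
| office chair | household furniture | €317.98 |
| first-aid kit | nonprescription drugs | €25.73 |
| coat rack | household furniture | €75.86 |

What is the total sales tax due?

€31.51

Vitamin D (90 ct) €14.68: nonprescription drugs → 0% + 0% city = 0% → €0.00
Allergy tablets €12.10: nonprescription drugs → 0% + 0% city = 0% → €0.00
Office chair €317.98: household furniture → 8% + 0% city = 8% → €25.44
First-aid kit €25.73: nonprescription drugs → 0% + 0% city = 0% → €0.00
Coat rack €75.86: household furniture → 8% + 0% city = 8% → €6.07
Total tax = €25.44 + €6.07 = €31.51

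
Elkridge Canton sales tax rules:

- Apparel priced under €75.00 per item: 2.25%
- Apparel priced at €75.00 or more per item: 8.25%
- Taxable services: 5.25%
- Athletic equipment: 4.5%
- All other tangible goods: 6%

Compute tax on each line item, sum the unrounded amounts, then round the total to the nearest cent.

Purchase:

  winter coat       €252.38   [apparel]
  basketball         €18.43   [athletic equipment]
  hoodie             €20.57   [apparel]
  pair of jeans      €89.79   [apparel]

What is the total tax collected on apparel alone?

Winter coat €252.38: apparel, €75.00 or more → 8.25% → €20.82135
Hoodie €20.57: apparel, under €75.00 → 2.25% → €0.462825
Pair of jeans €89.79: apparel, €75.00 or more → 8.25% → €7.407675
Tax on apparel: unrounded sum = €28.69185 → €28.69

€28.69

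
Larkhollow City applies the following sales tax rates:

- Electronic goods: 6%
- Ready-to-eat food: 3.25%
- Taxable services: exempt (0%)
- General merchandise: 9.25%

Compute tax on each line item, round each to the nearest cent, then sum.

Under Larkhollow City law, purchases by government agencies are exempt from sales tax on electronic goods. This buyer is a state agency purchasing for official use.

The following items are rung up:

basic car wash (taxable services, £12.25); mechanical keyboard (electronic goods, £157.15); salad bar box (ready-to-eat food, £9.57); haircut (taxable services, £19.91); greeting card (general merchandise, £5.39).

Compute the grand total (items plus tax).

Basic car wash £12.25: taxable services → 0% → £0.00
Mechanical keyboard £157.15: electronic goods, buyer-exempt → 0% → £0.00
Salad bar box £9.57: ready-to-eat food → 3.25% → £0.31
Haircut £19.91: taxable services → 0% → £0.00
Greeting card £5.39: general merchandise → 9.25% → £0.50
Subtotal = £204.27; tax = £0.81; total due = £205.08

£205.08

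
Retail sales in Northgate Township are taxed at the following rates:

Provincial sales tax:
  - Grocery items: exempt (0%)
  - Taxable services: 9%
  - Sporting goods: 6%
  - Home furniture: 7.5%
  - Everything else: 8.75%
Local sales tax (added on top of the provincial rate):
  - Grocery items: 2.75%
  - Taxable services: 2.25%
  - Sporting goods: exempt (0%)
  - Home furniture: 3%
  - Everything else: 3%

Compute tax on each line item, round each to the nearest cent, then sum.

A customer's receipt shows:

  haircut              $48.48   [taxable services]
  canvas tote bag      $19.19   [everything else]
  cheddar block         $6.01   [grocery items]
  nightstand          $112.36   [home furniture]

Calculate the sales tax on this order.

$19.67

Haircut $48.48: taxable services → 9% + 2.25% local = 11.25% → $5.45
Canvas tote bag $19.19: everything else → 8.75% + 3% local = 11.75% → $2.25
Cheddar block $6.01: grocery items → 0% + 2.75% local = 2.75% → $0.17
Nightstand $112.36: home furniture → 7.5% + 3% local = 10.5% → $11.80
Total tax = $5.45 + $2.25 + $0.17 + $11.80 = $19.67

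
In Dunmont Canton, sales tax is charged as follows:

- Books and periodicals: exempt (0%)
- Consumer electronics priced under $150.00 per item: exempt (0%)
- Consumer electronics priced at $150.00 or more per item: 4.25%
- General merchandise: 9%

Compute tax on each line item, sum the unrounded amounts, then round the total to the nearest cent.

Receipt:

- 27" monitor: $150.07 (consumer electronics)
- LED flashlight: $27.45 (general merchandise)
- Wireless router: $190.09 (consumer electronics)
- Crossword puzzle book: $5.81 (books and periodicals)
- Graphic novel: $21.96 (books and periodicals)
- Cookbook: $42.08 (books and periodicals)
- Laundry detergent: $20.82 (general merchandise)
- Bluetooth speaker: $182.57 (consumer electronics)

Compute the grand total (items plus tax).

27" monitor $150.07: consumer electronics, $150.00 or more → 4.25% → $6.377975
LED flashlight $27.45: general merchandise → 9% → $2.4705
Wireless router $190.09: consumer electronics, $150.00 or more → 4.25% → $8.078825
Crossword puzzle book $5.81: books and periodicals → 0% → $0.00
Graphic novel $21.96: books and periodicals → 0% → $0.00
Cookbook $42.08: books and periodicals → 0% → $0.00
Laundry detergent $20.82: general merchandise → 9% → $1.8738
Bluetooth speaker $182.57: consumer electronics, $150.00 or more → 4.25% → $7.759225
Subtotal = $640.85; unrounded tax = $26.560325 → $26.56; total due = $667.41

$667.41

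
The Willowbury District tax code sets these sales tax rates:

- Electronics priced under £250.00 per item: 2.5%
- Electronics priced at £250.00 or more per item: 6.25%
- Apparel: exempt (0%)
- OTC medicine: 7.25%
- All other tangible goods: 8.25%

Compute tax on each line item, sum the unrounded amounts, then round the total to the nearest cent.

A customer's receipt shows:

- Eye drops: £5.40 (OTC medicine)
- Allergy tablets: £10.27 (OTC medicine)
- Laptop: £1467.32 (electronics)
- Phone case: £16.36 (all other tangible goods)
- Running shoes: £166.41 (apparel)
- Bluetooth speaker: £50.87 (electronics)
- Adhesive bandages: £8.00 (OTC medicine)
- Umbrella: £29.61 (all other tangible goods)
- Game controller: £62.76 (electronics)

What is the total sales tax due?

Eye drops £5.40: OTC medicine → 7.25% → £0.3915
Allergy tablets £10.27: OTC medicine → 7.25% → £0.744575
Laptop £1467.32: electronics, £250.00 or more → 6.25% → £91.7075
Phone case £16.36: all other tangible goods → 8.25% → £1.3497
Running shoes £166.41: apparel → 0% → £0.00
Bluetooth speaker £50.87: electronics, under £250.00 → 2.5% → £1.27175
Adhesive bandages £8.00: OTC medicine → 7.25% → £0.58
Umbrella £29.61: all other tangible goods → 8.25% → £2.442825
Game controller £62.76: electronics, under £250.00 → 2.5% → £1.569
Unrounded tax sum = £100.05685 → £100.06

£100.06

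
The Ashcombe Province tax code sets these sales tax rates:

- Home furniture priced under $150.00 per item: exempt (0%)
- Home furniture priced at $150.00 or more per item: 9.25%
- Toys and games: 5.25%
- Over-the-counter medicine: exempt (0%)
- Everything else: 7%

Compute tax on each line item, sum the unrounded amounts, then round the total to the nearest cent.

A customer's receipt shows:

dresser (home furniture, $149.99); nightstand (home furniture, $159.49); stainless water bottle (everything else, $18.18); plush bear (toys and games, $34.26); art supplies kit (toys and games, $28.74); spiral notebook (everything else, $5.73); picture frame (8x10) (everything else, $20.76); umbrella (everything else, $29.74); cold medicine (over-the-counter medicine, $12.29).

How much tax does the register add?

$23.27

Dresser $149.99: home furniture, under $150.00 → 0% → $0.00
Nightstand $159.49: home furniture, $150.00 or more → 9.25% → $14.752825
Stainless water bottle $18.18: everything else → 7% → $1.2726
Plush bear $34.26: toys and games → 5.25% → $1.79865
Art supplies kit $28.74: toys and games → 5.25% → $1.50885
Spiral notebook $5.73: everything else → 7% → $0.4011
Picture frame (8x10) $20.76: everything else → 7% → $1.4532
Umbrella $29.74: everything else → 7% → $2.0818
Cold medicine $12.29: over-the-counter medicine → 0% → $0.00
Unrounded tax sum = $23.269025 → $23.27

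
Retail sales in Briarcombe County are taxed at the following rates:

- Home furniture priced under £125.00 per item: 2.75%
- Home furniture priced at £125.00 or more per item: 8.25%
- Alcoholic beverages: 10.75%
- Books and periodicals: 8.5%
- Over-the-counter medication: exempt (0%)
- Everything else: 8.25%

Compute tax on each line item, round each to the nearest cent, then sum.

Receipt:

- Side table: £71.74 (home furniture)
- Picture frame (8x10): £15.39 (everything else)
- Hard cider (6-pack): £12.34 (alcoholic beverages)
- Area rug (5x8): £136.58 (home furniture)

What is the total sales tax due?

£15.84

Side table £71.74: home furniture, under £125.00 → 2.75% → £1.97
Picture frame (8x10) £15.39: everything else → 8.25% → £1.27
Hard cider (6-pack) £12.34: alcoholic beverages → 10.75% → £1.33
Area rug (5x8) £136.58: home furniture, £125.00 or more → 8.25% → £11.27
Total tax = £1.97 + £1.27 + £1.33 + £11.27 = £15.84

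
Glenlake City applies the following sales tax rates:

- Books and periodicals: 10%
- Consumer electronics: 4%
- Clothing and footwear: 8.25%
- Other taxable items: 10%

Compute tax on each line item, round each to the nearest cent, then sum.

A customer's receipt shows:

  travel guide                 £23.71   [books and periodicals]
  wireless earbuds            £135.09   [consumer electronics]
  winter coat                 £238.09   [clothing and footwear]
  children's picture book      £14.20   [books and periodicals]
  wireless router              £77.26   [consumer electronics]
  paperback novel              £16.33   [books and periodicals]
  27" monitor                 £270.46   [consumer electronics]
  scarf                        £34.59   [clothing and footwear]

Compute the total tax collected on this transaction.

£47.22

Travel guide £23.71: books and periodicals → 10% → £2.37
Wireless earbuds £135.09: consumer electronics → 4% → £5.40
Winter coat £238.09: clothing and footwear → 8.25% → £19.64
Children's picture book £14.20: books and periodicals → 10% → £1.42
Wireless router £77.26: consumer electronics → 4% → £3.09
Paperback novel £16.33: books and periodicals → 10% → £1.63
27" monitor £270.46: consumer electronics → 4% → £10.82
Scarf £34.59: clothing and footwear → 8.25% → £2.85
Total tax = £2.37 + £5.40 + £19.64 + £1.42 + £3.09 + £1.63 + £10.82 + £2.85 = £47.22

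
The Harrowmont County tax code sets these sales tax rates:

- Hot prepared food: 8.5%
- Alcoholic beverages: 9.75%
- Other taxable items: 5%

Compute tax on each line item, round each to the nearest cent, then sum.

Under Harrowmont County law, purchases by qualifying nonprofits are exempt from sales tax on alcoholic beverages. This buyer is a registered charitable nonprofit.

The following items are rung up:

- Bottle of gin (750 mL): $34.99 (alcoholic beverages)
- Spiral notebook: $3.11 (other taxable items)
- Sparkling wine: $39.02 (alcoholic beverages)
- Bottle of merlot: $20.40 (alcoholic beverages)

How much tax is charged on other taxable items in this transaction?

Spiral notebook $3.11: other taxable items → 5% → $0.16
Tax on other taxable items = $0.16

$0.16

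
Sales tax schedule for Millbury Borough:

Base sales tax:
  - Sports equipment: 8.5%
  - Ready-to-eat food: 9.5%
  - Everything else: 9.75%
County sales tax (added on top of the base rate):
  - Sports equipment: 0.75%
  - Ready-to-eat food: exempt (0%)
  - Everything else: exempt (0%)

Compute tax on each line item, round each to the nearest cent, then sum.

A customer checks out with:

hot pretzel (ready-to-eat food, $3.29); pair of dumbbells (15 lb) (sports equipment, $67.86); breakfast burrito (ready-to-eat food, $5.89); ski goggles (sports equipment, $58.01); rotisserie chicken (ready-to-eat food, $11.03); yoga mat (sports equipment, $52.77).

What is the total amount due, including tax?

$217.30

Hot pretzel $3.29: ready-to-eat food → 9.5% + 0% county = 9.5% → $0.31
Pair of dumbbells (15 lb) $67.86: sports equipment → 8.5% + 0.75% county = 9.25% → $6.28
Breakfast burrito $5.89: ready-to-eat food → 9.5% + 0% county = 9.5% → $0.56
Ski goggles $58.01: sports equipment → 8.5% + 0.75% county = 9.25% → $5.37
Rotisserie chicken $11.03: ready-to-eat food → 9.5% + 0% county = 9.5% → $1.05
Yoga mat $52.77: sports equipment → 8.5% + 0.75% county = 9.25% → $4.88
Subtotal = $198.85; tax = $18.45; total due = $217.30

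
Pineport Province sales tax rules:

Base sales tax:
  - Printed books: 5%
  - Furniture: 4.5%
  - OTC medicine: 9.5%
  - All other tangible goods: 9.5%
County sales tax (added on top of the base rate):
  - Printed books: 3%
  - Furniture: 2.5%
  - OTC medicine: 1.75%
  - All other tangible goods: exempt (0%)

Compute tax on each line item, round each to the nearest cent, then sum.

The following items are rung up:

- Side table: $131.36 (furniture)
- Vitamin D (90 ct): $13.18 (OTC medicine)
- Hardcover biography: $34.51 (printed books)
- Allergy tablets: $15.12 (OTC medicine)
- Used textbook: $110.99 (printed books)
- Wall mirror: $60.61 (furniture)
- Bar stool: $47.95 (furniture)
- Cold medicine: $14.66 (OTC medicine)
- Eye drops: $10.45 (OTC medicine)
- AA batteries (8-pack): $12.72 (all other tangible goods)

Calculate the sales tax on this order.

$35.66

Side table $131.36: furniture → 4.5% + 2.5% county = 7% → $9.20
Vitamin D (90 ct) $13.18: OTC medicine → 9.5% + 1.75% county = 11.25% → $1.48
Hardcover biography $34.51: printed books → 5% + 3% county = 8% → $2.76
Allergy tablets $15.12: OTC medicine → 9.5% + 1.75% county = 11.25% → $1.70
Used textbook $110.99: printed books → 5% + 3% county = 8% → $8.88
Wall mirror $60.61: furniture → 4.5% + 2.5% county = 7% → $4.24
Bar stool $47.95: furniture → 4.5% + 2.5% county = 7% → $3.36
Cold medicine $14.66: OTC medicine → 9.5% + 1.75% county = 11.25% → $1.65
Eye drops $10.45: OTC medicine → 9.5% + 1.75% county = 11.25% → $1.18
AA batteries (8-pack) $12.72: all other tangible goods → 9.5% + 0% county = 9.5% → $1.21
Total tax = $9.20 + $1.48 + $2.76 + $1.70 + $8.88 + $4.24 + $3.36 + $1.65 + $1.18 + $1.21 = $35.66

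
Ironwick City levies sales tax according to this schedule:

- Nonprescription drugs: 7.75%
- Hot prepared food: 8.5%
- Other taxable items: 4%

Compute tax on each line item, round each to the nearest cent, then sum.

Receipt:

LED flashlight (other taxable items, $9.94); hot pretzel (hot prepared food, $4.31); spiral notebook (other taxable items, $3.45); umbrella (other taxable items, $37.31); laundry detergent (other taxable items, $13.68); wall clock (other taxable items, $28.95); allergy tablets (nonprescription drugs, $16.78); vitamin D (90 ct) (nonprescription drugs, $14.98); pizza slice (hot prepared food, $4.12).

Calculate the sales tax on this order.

$6.92

LED flashlight $9.94: other taxable items → 4% → $0.40
Hot pretzel $4.31: hot prepared food → 8.5% → $0.37
Spiral notebook $3.45: other taxable items → 4% → $0.14
Umbrella $37.31: other taxable items → 4% → $1.49
Laundry detergent $13.68: other taxable items → 4% → $0.55
Wall clock $28.95: other taxable items → 4% → $1.16
Allergy tablets $16.78: nonprescription drugs → 7.75% → $1.30
Vitamin D (90 ct) $14.98: nonprescription drugs → 7.75% → $1.16
Pizza slice $4.12: hot prepared food → 8.5% → $0.35
Total tax = $0.40 + $0.37 + $0.14 + $1.49 + $0.55 + $1.16 + $1.30 + $1.16 + $0.35 = $6.92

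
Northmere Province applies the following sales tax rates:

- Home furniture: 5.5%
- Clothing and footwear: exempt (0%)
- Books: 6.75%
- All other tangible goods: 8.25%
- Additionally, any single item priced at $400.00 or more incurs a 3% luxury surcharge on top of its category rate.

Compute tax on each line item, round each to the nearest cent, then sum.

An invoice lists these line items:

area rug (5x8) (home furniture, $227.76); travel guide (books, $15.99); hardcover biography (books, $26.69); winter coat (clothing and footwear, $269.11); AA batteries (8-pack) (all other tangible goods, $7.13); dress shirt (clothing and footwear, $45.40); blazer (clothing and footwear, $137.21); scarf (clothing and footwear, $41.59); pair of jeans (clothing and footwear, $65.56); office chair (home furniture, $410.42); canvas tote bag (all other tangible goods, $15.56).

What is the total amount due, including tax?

$1314.59

Area rug (5x8) $227.76: home furniture → 5.5% → $12.53
Travel guide $15.99: books → 6.75% → $1.08
Hardcover biography $26.69: books → 6.75% → $1.80
Winter coat $269.11: clothing and footwear → 0% → $0.00
AA batteries (8-pack) $7.13: all other tangible goods → 8.25% → $0.59
Dress shirt $45.40: clothing and footwear → 0% → $0.00
Blazer $137.21: clothing and footwear → 0% → $0.00
Scarf $41.59: clothing and footwear → 0% → $0.00
Pair of jeans $65.56: clothing and footwear → 0% → $0.00
Office chair $410.42: home furniture → 5.5% + 3% surcharge = 8.5% → $34.89
Canvas tote bag $15.56: all other tangible goods → 8.25% → $1.28
Subtotal = $1262.42; tax = $52.17; total due = $1314.59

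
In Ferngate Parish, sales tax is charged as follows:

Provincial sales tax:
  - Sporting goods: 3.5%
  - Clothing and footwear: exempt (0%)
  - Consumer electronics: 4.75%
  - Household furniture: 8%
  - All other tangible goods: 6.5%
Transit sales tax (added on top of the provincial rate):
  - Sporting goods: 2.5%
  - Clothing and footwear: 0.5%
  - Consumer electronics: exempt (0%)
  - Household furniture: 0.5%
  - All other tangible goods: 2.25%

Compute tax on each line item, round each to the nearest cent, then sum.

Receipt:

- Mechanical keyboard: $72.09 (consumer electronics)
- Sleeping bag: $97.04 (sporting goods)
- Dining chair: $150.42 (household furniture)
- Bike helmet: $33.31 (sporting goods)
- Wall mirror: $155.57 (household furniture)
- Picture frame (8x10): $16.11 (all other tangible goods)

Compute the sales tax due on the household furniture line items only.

$26.01

Dining chair $150.42: household furniture → 8% + 0.5% transit = 8.5% → $12.79
Wall mirror $155.57: household furniture → 8% + 0.5% transit = 8.5% → $13.22
Tax on household furniture = $12.79 + $13.22 = $26.01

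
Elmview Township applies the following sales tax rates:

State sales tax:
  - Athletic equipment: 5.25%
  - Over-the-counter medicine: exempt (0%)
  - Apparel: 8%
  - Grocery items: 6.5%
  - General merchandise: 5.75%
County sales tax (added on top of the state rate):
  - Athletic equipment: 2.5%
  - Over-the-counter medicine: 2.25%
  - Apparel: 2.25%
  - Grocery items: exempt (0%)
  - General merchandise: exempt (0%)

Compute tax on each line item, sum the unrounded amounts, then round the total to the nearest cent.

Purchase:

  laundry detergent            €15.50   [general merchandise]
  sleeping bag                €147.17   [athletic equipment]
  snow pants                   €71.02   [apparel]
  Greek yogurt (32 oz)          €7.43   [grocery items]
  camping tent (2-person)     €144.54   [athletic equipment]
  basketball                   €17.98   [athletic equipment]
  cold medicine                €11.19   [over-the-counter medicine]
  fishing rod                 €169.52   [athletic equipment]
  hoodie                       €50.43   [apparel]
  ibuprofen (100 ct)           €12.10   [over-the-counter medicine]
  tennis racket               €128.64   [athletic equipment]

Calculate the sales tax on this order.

€61.46

Laundry detergent €15.50: general merchandise → 5.75% + 0% county = 5.75% → €0.89125
Sleeping bag €147.17: athletic equipment → 5.25% + 2.5% county = 7.75% → €11.405675
Snow pants €71.02: apparel → 8% + 2.25% county = 10.25% → €7.27955
Greek yogurt (32 oz) €7.43: grocery items → 6.5% + 0% county = 6.5% → €0.48295
Camping tent (2-person) €144.54: athletic equipment → 5.25% + 2.5% county = 7.75% → €11.20185
Basketball €17.98: athletic equipment → 5.25% + 2.5% county = 7.75% → €1.39345
Cold medicine €11.19: over-the-counter medicine → 0% + 2.25% county = 2.25% → €0.251775
Fishing rod €169.52: athletic equipment → 5.25% + 2.5% county = 7.75% → €13.1378
Hoodie €50.43: apparel → 8% + 2.25% county = 10.25% → €5.169075
Ibuprofen (100 ct) €12.10: over-the-counter medicine → 0% + 2.25% county = 2.25% → €0.27225
Tennis racket €128.64: athletic equipment → 5.25% + 2.5% county = 7.75% → €9.9696
Unrounded tax sum = €61.455225 → €61.46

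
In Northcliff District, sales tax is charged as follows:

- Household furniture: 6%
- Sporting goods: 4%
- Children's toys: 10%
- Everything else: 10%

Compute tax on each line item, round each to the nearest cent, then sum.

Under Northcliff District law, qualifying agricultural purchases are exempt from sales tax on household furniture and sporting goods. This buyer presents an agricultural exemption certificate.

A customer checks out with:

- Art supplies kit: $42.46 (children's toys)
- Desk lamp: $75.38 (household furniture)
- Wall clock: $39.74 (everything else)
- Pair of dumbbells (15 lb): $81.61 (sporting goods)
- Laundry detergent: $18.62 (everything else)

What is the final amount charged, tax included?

Art supplies kit $42.46: children's toys → 10% → $4.25
Desk lamp $75.38: household furniture, buyer-exempt → 0% → $0.00
Wall clock $39.74: everything else → 10% → $3.97
Pair of dumbbells (15 lb) $81.61: sporting goods, buyer-exempt → 0% → $0.00
Laundry detergent $18.62: everything else → 10% → $1.86
Subtotal = $257.81; tax = $10.08; total due = $267.89

$267.89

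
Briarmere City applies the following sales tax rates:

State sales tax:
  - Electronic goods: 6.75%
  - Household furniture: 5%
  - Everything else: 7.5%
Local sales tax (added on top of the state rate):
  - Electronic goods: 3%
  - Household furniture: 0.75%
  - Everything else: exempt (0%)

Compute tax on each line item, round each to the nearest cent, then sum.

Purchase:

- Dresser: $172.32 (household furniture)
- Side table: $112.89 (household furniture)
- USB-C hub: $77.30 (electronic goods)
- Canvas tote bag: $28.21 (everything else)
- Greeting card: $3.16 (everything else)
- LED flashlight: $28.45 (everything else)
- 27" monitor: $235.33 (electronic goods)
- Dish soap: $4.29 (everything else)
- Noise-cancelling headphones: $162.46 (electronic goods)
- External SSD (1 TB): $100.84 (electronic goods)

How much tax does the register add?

Dresser $172.32: household furniture → 5% + 0.75% local = 5.75% → $9.91
Side table $112.89: household furniture → 5% + 0.75% local = 5.75% → $6.49
USB-C hub $77.30: electronic goods → 6.75% + 3% local = 9.75% → $7.54
Canvas tote bag $28.21: everything else → 7.5% + 0% local = 7.5% → $2.12
Greeting card $3.16: everything else → 7.5% + 0% local = 7.5% → $0.24
LED flashlight $28.45: everything else → 7.5% + 0% local = 7.5% → $2.13
27" monitor $235.33: electronic goods → 6.75% + 3% local = 9.75% → $22.94
Dish soap $4.29: everything else → 7.5% + 0% local = 7.5% → $0.32
Noise-cancelling headphones $162.46: electronic goods → 6.75% + 3% local = 9.75% → $15.84
External SSD (1 TB) $100.84: electronic goods → 6.75% + 3% local = 9.75% → $9.83
Total tax = $9.91 + $6.49 + $7.54 + $2.12 + $0.24 + $2.13 + $22.94 + $0.32 + $15.84 + $9.83 = $77.36

$77.36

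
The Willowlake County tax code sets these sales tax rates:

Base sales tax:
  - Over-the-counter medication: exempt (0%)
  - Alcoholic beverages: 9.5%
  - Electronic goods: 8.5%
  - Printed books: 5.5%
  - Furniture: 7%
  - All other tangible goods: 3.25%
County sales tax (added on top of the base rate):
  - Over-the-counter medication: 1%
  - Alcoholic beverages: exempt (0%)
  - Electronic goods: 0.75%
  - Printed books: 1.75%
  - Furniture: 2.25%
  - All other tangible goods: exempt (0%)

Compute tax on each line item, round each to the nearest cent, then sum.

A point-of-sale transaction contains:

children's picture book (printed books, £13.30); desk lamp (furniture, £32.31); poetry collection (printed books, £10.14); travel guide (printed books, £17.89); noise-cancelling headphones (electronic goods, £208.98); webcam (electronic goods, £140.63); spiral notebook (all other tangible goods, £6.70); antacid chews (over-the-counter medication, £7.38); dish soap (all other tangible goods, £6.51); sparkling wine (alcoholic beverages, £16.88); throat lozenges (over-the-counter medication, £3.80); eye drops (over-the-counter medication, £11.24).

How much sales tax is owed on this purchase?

Children's picture book £13.30: printed books → 5.5% + 1.75% county = 7.25% → £0.96
Desk lamp £32.31: furniture → 7% + 2.25% county = 9.25% → £2.99
Poetry collection £10.14: printed books → 5.5% + 1.75% county = 7.25% → £0.74
Travel guide £17.89: printed books → 5.5% + 1.75% county = 7.25% → £1.30
Noise-cancelling headphones £208.98: electronic goods → 8.5% + 0.75% county = 9.25% → £19.33
Webcam £140.63: electronic goods → 8.5% + 0.75% county = 9.25% → £13.01
Spiral notebook £6.70: all other tangible goods → 3.25% + 0% county = 3.25% → £0.22
Antacid chews £7.38: over-the-counter medication → 0% + 1% county = 1% → £0.07
Dish soap £6.51: all other tangible goods → 3.25% + 0% county = 3.25% → £0.21
Sparkling wine £16.88: alcoholic beverages → 9.5% + 0% county = 9.5% → £1.60
Throat lozenges £3.80: over-the-counter medication → 0% + 1% county = 1% → £0.04
Eye drops £11.24: over-the-counter medication → 0% + 1% county = 1% → £0.11
Total tax = £0.96 + £2.99 + £0.74 + £1.30 + £19.33 + £13.01 + £0.22 + £0.07 + £0.21 + £1.60 + £0.04 + £0.11 = £40.58

£40.58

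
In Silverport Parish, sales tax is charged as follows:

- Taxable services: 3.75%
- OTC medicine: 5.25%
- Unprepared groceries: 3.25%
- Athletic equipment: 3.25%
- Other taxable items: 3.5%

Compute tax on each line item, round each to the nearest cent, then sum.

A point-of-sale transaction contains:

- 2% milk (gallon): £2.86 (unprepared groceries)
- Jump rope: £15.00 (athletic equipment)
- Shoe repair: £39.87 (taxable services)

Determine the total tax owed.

2% milk (gallon) £2.86: unprepared groceries → 3.25% → £0.09
Jump rope £15.00: athletic equipment → 3.25% → £0.49
Shoe repair £39.87: taxable services → 3.75% → £1.50
Total tax = £0.09 + £0.49 + £1.50 = £2.08

£2.08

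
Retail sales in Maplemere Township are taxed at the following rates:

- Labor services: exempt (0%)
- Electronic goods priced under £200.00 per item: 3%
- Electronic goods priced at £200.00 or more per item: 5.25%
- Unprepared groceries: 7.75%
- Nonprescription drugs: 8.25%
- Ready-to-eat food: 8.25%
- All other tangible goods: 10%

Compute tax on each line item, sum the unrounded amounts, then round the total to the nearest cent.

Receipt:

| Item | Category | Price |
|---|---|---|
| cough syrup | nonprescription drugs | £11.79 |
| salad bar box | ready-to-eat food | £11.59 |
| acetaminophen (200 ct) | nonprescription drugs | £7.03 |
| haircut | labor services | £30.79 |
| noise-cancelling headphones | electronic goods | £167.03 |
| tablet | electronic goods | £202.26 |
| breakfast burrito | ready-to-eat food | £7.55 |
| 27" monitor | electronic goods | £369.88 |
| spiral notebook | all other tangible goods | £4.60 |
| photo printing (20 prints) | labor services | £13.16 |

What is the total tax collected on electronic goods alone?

Noise-cancelling headphones £167.03: electronic goods, under £200.00 → 3% → £5.0109
Tablet £202.26: electronic goods, £200.00 or more → 5.25% → £10.61865
27" monitor £369.88: electronic goods, £200.00 or more → 5.25% → £19.4187
Tax on electronic goods: unrounded sum = £35.04825 → £35.05

£35.05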